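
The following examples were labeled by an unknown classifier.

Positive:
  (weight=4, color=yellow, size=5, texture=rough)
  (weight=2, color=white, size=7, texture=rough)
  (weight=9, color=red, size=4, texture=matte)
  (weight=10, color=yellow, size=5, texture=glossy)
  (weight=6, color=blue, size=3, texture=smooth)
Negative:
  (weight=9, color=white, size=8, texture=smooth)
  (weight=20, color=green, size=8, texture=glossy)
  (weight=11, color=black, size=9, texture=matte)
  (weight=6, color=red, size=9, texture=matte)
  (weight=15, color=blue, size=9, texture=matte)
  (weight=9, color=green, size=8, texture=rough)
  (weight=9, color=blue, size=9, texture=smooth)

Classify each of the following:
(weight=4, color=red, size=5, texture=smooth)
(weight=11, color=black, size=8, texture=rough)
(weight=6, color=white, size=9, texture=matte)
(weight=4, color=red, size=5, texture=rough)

Positive, Negative, Negative, Positive

One predicate separates the groups cleanly: size ≤ 7.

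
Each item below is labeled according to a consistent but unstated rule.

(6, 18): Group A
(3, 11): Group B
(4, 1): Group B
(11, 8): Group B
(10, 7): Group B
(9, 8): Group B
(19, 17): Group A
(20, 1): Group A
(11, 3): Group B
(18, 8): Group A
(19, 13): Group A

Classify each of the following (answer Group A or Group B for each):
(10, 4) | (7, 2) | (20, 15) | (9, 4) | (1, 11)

Group B, Group B, Group A, Group B, Group B

The rule appears to be: sum ≥ 21.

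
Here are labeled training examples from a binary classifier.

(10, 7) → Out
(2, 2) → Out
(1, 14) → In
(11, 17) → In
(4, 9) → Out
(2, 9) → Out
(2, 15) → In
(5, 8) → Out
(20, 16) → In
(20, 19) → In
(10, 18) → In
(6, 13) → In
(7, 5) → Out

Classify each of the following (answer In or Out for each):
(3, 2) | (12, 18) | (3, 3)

The simplest hypothesis consistent with all the labels is: second ≥ 10.

Out, In, Out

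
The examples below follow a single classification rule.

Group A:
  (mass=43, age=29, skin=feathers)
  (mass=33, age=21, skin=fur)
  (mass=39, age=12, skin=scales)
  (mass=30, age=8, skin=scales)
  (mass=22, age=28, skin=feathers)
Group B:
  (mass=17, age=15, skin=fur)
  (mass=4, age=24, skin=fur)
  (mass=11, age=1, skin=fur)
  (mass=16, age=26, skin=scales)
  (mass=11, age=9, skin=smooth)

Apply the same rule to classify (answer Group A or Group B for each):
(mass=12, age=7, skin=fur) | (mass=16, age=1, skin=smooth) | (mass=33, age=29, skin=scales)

Group B, Group B, Group A

The classifier is using: mass ≥ 22.
(mass=12, age=7, skin=fur): mass = 12 — does not pass, so Group B.
(mass=16, age=1, skin=smooth): mass = 16 — does not pass, so Group B.
(mass=33, age=29, skin=scales): mass = 33 — qualifies, so Group A.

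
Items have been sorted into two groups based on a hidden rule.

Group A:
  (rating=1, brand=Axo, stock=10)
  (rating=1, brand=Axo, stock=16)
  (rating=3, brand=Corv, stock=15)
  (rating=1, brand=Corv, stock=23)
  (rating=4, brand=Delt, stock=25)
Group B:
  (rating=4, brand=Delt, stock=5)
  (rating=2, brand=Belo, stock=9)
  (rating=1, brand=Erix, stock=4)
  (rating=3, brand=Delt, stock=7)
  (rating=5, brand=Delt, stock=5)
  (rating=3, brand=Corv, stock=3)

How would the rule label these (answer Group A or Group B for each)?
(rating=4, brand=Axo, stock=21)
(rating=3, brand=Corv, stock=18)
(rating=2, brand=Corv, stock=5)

One predicate separates the groups cleanly: stock ≥ 10.

Group A, Group A, Group B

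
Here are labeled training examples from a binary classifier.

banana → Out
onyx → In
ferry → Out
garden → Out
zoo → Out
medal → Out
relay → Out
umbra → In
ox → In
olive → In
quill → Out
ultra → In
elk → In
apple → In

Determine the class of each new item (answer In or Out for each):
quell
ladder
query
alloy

Out, Out, Out, In

Looking at the examples, the only property every 'In' case has and every 'Out' case lacks is: starts with a vowel.
quell — starts with 'q', hence Out.
ladder — starts with 'l', hence Out.
query — starts with 'q', hence Out.
alloy — starts with 'a', hence In.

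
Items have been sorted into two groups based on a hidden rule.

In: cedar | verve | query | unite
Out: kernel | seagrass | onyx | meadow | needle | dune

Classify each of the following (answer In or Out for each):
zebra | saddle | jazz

The classifier is using: odd length.
In: zebra, since length 5. Out: saddle, since length 6. Out: jazz, since length 4.

In, Out, Out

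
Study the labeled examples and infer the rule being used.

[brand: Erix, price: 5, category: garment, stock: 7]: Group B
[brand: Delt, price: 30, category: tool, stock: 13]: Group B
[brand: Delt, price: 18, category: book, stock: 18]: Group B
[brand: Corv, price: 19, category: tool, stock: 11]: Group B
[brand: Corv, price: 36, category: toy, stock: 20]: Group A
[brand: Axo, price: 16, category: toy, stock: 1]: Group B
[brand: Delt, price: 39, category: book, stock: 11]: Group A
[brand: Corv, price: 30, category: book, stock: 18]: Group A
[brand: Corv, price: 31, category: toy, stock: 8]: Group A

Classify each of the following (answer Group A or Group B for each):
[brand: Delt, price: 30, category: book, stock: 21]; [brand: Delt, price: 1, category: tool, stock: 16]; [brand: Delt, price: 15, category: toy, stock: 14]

'Group A' ⟺ stock ≠ 13 AND price ≥ 30.

Group A, Group B, Group B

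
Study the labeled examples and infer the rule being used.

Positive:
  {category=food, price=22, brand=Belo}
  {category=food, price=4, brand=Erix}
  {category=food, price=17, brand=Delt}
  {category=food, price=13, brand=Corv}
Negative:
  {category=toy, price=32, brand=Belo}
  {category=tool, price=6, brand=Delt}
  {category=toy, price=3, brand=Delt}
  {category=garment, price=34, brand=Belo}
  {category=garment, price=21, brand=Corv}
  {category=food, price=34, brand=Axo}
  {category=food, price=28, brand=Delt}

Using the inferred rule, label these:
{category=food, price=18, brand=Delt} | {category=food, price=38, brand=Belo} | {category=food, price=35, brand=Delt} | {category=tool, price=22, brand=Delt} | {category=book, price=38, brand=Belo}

The distinguishing property — category is food AND price ≤ 22 — holds for all the 'Positive' cases and none of the 'Negative' cases.

Positive, Negative, Negative, Negative, Negative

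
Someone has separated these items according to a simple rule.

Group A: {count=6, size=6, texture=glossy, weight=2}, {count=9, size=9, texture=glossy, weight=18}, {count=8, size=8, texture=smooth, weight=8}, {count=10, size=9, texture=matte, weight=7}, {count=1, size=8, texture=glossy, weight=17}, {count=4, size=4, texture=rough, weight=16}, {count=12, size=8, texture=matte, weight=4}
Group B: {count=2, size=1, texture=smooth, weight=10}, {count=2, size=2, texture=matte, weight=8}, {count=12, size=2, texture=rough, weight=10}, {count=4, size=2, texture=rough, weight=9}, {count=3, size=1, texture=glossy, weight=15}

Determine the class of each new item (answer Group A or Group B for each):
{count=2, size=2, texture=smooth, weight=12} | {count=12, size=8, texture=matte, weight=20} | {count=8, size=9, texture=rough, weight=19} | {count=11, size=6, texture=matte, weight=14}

'Group A' ⟺ size ≥ 4.
{count=2, size=2, texture=smooth, weight=12}: size = 2, fails this test → Group B. {count=12, size=8, texture=matte, weight=20}: size = 8, checks out → Group A. {count=8, size=9, texture=rough, weight=19}: size = 9, checks out → Group A. {count=11, size=6, texture=matte, weight=14}: size = 6, checks out → Group A.

Group B, Group A, Group A, Group A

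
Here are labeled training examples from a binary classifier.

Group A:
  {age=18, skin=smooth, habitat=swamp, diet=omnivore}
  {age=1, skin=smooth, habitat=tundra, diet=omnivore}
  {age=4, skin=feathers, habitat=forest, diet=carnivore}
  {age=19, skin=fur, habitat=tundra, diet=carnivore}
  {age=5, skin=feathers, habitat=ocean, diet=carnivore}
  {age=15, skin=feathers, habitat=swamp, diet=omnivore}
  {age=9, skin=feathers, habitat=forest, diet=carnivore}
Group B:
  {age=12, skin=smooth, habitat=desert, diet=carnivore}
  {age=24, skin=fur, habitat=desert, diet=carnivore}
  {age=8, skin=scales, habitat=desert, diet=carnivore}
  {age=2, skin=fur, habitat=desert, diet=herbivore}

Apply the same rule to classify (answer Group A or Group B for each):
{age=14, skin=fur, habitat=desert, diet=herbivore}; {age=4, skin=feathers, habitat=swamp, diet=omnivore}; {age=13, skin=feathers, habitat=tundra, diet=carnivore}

Group B, Group A, Group A

The simplest hypothesis consistent with all the labels is: habitat is not desert.
{age=14, skin=fur, habitat=desert, diet=herbivore}: Group B (habitat is desert). {age=4, skin=feathers, habitat=swamp, diet=omnivore}: Group A (habitat is swamp). {age=13, skin=feathers, habitat=tundra, diet=carnivore}: Group A (habitat is tundra).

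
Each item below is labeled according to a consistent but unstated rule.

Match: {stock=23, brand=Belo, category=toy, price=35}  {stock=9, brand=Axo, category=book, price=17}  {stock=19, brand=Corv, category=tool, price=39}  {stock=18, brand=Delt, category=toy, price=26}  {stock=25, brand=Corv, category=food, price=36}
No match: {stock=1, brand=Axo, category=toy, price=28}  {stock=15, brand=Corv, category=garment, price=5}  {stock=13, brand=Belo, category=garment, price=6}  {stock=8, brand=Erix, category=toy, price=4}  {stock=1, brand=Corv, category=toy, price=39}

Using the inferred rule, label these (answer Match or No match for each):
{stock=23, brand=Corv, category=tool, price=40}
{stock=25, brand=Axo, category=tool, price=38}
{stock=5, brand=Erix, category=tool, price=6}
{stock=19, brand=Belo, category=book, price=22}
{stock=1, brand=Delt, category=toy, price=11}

One predicate separates the groups cleanly: price ≥ 17 AND stock ≥ 8.
{stock=23, brand=Corv, category=tool, price=40}: Match (price = 40, stock = 23). {stock=25, brand=Axo, category=tool, price=38}: Match (price = 38, stock = 25). {stock=5, brand=Erix, category=tool, price=6}: No match (price = 6, stock = 5). {stock=19, brand=Belo, category=book, price=22}: Match (price = 22, stock = 19). {stock=1, brand=Delt, category=toy, price=11}: No match (price = 11, stock = 1).

Match, Match, No match, Match, No match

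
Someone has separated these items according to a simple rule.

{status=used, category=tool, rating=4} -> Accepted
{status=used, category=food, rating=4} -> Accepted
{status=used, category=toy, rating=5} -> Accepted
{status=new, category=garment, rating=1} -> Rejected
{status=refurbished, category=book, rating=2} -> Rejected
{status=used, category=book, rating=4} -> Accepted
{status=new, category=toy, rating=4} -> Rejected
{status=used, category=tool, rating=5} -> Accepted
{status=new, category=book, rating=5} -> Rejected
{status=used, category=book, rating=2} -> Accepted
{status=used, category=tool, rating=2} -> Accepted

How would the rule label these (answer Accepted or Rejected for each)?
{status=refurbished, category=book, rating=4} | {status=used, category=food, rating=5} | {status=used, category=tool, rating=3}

Rejected, Accepted, Accepted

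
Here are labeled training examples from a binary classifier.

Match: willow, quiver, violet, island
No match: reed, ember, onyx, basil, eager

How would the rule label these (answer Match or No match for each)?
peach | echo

No match, No match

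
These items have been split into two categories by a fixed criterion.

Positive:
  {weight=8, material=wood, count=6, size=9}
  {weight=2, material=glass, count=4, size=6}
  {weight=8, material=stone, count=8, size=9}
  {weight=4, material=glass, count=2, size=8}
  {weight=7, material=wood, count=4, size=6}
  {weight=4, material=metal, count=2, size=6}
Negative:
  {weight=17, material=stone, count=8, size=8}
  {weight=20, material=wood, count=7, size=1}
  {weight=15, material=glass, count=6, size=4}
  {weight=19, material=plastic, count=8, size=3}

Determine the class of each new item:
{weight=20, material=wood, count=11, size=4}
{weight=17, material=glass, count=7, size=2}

Negative, Negative

All 'Positive' examples share one property — weight ≤ 8 — and every 'Negative' example lacks it.
{weight=20, material=wood, count=11, size=4}: weight = 20 — does not pass, so Negative.
{weight=17, material=glass, count=7, size=2}: weight = 17 — does not pass, so Negative.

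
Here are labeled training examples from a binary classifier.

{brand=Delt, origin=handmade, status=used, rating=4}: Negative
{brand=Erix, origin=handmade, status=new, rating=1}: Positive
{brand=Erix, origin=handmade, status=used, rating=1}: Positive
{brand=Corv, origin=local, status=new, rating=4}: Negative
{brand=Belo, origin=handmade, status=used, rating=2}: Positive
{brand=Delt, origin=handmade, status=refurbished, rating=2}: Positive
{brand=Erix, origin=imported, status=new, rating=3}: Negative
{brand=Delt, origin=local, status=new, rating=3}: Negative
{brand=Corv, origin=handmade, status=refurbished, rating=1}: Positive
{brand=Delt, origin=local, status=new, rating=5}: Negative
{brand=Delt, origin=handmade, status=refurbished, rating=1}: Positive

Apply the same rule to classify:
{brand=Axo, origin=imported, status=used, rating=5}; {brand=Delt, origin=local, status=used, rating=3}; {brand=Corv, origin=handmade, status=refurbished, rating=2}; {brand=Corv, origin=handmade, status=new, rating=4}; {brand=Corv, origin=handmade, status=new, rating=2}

Negative, Negative, Positive, Negative, Positive

All 'Positive' examples share one property — rating ≤ 2 — and every 'Negative' example lacks it.
{brand=Axo, origin=imported, status=used, rating=5}: Negative (rating = 5). {brand=Delt, origin=local, status=used, rating=3}: Negative (rating = 3). {brand=Corv, origin=handmade, status=refurbished, rating=2}: Positive (rating = 2). {brand=Corv, origin=handmade, status=new, rating=4}: Negative (rating = 4). {brand=Corv, origin=handmade, status=new, rating=2}: Positive (rating = 2).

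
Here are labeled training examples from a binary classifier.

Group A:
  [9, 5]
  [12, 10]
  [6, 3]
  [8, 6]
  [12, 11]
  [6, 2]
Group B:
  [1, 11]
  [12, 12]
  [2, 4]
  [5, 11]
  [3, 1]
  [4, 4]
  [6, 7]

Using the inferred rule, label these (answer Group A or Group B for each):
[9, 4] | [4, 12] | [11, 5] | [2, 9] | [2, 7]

Group A, Group B, Group A, Group B, Group B

The simplest hypothesis consistent with all the labels is: first > second AND sum ≥ 6.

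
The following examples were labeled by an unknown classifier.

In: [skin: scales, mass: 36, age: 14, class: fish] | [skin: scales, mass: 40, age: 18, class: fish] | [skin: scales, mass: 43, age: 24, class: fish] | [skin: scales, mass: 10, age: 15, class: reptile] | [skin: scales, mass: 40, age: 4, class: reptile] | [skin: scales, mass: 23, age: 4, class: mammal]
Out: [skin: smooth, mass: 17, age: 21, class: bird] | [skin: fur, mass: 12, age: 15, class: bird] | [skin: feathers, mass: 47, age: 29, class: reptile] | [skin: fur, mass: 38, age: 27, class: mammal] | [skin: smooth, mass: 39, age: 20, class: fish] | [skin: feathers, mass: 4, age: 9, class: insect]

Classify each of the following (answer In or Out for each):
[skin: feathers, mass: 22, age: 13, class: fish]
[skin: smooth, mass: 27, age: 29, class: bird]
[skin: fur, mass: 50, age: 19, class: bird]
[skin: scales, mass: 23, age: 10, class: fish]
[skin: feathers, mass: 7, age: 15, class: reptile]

Looking at the examples, the only property every 'In' case has and every 'Out' case lacks is: skin is scales.
[skin: feathers, mass: 22, age: 13, class: fish]: skin is feathers, fails this test → Out.
[skin: smooth, mass: 27, age: 29, class: bird]: skin is smooth, fails this test → Out.
[skin: fur, mass: 50, age: 19, class: bird]: skin is fur, fails this test → Out.
[skin: scales, mass: 23, age: 10, class: fish]: skin is scales, fits → In.
[skin: feathers, mass: 7, age: 15, class: reptile]: skin is feathers, fails this test → Out.

Out, Out, Out, In, Out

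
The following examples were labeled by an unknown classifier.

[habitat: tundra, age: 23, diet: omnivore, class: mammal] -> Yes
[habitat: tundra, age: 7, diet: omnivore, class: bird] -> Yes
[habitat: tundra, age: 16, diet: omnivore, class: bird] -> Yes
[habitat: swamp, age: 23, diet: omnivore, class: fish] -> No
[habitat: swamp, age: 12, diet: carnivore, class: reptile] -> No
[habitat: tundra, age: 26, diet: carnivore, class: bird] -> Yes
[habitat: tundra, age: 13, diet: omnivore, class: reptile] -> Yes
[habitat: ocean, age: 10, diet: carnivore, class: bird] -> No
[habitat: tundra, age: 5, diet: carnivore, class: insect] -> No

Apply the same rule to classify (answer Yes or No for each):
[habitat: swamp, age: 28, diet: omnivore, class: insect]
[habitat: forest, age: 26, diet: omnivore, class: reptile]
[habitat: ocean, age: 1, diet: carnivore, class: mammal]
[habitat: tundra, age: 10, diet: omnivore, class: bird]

No, No, No, Yes

The classifier is using: habitat is tundra AND age ≥ 7.
No: [habitat: swamp, age: 28, diet: omnivore, class: insect], since habitat is swamp, age = 28.
No: [habitat: forest, age: 26, diet: omnivore, class: reptile], since habitat is forest, age = 26.
No: [habitat: ocean, age: 1, diet: carnivore, class: mammal], since habitat is ocean, age = 1.
Yes: [habitat: tundra, age: 10, diet: omnivore, class: bird], since habitat is tundra, age = 10.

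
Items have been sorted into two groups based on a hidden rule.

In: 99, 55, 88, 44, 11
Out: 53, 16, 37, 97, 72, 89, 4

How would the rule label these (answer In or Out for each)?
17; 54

Out, Out

Every 'In' example satisfies: multiple of 11. None of the 'Out' examples do.
17 → 17 = 11·1 + 6 → Out. 54 → 54 = 11·4 + 10 → Out.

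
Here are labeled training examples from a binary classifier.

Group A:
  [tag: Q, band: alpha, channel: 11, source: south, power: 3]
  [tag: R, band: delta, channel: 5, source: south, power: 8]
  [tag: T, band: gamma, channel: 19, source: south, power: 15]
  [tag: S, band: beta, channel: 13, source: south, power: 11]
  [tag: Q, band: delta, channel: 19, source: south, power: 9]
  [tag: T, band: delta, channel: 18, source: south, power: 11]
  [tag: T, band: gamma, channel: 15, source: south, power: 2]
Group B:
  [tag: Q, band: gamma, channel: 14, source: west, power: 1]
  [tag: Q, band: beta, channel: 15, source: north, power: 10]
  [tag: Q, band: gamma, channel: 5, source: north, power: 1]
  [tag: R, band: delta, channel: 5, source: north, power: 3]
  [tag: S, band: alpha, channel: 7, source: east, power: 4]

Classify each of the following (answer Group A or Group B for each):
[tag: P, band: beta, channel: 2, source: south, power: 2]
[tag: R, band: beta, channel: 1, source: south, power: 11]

The common property of the 'Group A' items is: source is south. No 'Group B' item has it.

Group A, Group A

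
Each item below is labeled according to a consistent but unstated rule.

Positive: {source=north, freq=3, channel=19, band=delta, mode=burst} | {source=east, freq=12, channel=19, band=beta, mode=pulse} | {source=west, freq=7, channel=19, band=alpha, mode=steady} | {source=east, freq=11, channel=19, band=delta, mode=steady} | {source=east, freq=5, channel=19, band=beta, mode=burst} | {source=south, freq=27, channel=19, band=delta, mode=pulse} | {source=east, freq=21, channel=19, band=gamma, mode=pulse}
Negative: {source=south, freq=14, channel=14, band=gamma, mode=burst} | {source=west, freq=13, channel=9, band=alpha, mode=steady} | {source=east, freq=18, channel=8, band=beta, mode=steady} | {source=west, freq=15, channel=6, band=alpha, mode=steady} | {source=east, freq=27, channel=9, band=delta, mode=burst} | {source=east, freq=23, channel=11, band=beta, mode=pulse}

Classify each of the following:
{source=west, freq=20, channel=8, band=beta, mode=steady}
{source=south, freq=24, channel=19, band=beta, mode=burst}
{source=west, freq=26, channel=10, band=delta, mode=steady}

Negative, Positive, Negative

'Positive' ⟺ channel = 19.
Negative: {source=west, freq=20, channel=8, band=beta, mode=steady}, since channel = 8. Positive: {source=south, freq=24, channel=19, band=beta, mode=burst}, since channel = 19. Negative: {source=west, freq=26, channel=10, band=delta, mode=steady}, since channel = 10.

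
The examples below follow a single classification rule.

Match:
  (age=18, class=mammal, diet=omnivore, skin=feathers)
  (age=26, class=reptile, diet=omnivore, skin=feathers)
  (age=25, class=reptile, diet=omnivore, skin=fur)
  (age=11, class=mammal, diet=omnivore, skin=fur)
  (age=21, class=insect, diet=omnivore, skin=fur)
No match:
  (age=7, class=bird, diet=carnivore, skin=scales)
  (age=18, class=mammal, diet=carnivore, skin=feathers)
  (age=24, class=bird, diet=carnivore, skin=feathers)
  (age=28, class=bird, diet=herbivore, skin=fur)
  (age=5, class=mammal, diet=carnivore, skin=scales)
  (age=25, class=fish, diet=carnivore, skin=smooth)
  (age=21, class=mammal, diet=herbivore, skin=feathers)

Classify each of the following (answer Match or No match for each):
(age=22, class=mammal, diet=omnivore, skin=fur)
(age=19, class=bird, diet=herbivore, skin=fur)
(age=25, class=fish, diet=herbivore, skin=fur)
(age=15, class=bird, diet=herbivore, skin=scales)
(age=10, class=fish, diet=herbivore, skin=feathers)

Rule: diet is omnivore. This holds for each 'Match' example and fails for each 'No match' one.

Match, No match, No match, No match, No match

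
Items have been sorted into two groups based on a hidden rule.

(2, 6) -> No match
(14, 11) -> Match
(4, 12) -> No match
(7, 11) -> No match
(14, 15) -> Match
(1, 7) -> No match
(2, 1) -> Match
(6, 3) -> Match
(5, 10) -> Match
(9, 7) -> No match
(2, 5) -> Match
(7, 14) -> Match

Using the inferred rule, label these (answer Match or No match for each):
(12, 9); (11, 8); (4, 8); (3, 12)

Looking at the examples, the only property every 'Match' case has and every 'No match' case lacks is: sum is odd.
(12, 9): 12+9 = 21 — qualifies, so Match. (11, 8): 11+8 = 19 — qualifies, so Match. (4, 8): 4+8 = 12 — fails the rule, so No match. (3, 12): 3+12 = 15 — qualifies, so Match.

Match, Match, No match, Match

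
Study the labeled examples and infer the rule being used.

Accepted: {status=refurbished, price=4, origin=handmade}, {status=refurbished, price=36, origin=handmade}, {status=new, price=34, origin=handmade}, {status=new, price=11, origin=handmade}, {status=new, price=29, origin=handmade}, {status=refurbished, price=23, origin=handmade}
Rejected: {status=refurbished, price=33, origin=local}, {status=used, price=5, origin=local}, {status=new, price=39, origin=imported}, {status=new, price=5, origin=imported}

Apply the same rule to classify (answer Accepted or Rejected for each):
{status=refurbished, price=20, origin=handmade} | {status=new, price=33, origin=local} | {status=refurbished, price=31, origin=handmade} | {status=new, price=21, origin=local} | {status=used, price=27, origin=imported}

Every 'Accepted' example satisfies: origin is handmade. None of the 'Rejected' examples do.
Accepted: {status=refurbished, price=20, origin=handmade}, since origin is handmade. Rejected: {status=new, price=33, origin=local}, since origin is local. Accepted: {status=refurbished, price=31, origin=handmade}, since origin is handmade. Rejected: {status=new, price=21, origin=local}, since origin is local. Rejected: {status=used, price=27, origin=imported}, since origin is imported.

Accepted, Rejected, Accepted, Rejected, Rejected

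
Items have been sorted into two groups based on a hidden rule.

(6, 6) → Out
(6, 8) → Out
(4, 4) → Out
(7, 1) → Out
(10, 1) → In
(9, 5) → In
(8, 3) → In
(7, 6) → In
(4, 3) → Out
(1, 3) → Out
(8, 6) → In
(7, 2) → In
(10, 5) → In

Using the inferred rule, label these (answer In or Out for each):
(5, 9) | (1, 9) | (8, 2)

Out, Out, In

All 'In' examples share one property — first > second AND sum ≥ 9 — and every 'Out' example lacks it.
(5, 9): Out (5 < 9, 5+9 = 14). (1, 9): Out (1 < 9, 1+9 = 10). (8, 2): In (8 > 2, 8+2 = 10).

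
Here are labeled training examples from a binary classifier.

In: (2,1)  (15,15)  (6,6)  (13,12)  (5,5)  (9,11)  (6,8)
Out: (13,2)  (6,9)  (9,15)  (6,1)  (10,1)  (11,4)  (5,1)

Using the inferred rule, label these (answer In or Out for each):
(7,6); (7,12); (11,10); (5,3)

In, Out, In, In

The pattern is that an item is 'In' exactly when: |first − second| ≤ 2.
(7,6): |7−6| = 1, checks out → In. (7,12): |7−12| = 5, does not fit → Out. (11,10): |11−10| = 1, checks out → In. (5,3): |5−3| = 2, checks out → In.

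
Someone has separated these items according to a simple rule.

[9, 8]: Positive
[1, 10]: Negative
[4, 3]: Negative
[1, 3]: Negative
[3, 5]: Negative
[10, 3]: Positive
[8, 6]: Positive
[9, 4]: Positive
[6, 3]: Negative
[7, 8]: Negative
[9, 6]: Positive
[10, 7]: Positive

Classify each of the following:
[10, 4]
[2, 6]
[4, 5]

Positive, Negative, Negative

A rule that fits every label: first ≥ 8 — true of each 'Positive' example, false of each 'Negative' one.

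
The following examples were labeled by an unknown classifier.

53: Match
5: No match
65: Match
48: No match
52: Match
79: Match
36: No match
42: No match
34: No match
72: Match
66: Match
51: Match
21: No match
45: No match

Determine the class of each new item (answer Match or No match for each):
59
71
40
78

One predicate separates the groups cleanly: at least 51.
59: 59 ≥ 51 — matches, so Match. 71: 71 ≥ 51 — matches, so Match. 40: 40 < 51 — does not fit, so No match. 78: 78 ≥ 51 — matches, so Match.

Match, Match, No match, Match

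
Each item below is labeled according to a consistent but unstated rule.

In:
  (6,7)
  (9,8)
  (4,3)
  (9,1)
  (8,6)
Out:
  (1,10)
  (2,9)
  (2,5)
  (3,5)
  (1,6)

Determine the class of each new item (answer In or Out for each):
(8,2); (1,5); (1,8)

In, Out, Out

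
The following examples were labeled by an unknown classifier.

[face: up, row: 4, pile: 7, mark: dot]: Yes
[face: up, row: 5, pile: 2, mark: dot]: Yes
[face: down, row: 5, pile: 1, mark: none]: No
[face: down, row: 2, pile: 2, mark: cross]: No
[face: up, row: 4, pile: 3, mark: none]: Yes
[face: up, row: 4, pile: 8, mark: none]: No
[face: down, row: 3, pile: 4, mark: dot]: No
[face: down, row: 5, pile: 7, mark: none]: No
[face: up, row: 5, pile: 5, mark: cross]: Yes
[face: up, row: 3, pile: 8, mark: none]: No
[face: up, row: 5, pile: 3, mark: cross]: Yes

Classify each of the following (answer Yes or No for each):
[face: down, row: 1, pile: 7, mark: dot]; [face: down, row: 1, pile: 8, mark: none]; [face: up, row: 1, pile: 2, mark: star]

No, No, Yes

A rule that fits every label: face is up AND pile ≤ 7 — true of each 'Yes' example, false of each 'No' one.
[face: down, row: 1, pile: 7, mark: dot] — face is down, pile = 7, hence No.
[face: down, row: 1, pile: 8, mark: none] — face is down, pile = 8, hence No.
[face: up, row: 1, pile: 2, mark: star] — face is up, pile = 2, hence Yes.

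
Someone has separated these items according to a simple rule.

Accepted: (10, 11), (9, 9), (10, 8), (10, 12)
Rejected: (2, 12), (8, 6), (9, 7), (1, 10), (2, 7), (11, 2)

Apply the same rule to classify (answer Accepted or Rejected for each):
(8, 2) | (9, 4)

Rejected, Rejected

The pattern is that an item is 'Accepted' exactly when: sum ≥ 18.
(8, 2): Rejected (8+2 = 10). (9, 4): Rejected (9+4 = 13).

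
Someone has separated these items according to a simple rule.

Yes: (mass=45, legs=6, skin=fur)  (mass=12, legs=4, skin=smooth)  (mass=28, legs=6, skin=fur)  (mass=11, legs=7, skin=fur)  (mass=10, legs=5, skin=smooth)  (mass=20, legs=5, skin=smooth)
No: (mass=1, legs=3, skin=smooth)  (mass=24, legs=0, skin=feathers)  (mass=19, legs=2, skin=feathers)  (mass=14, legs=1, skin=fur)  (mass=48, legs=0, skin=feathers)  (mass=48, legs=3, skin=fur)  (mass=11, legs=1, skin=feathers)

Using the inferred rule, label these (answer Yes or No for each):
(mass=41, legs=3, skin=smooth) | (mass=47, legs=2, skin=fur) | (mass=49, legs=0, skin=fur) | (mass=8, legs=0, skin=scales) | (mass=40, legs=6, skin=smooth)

No, No, No, No, Yes

'Yes' ⟺ legs ≥ 4.
(mass=41, legs=3, skin=smooth): legs = 3 — does not pass, so No. (mass=47, legs=2, skin=fur): legs = 2 — does not pass, so No. (mass=49, legs=0, skin=fur): legs = 0 — does not pass, so No. (mass=8, legs=0, skin=scales): legs = 0 — does not pass, so No. (mass=40, legs=6, skin=smooth): legs = 6 — qualifies, so Yes.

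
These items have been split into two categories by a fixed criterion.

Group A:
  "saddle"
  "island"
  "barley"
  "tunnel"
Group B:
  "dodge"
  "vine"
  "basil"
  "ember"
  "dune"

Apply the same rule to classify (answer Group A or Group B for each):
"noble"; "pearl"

Group B, Group B

The classifier is using: length 6.
"noble": Group B (length 5). "pearl": Group B (length 5).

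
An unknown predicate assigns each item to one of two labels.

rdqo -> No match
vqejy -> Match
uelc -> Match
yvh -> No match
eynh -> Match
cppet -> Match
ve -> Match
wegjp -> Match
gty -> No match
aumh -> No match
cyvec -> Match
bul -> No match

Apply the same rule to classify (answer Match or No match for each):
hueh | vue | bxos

The classifier is using: contains 'e'.
hueh: Match (has 'e'). vue: Match (has 'e'). bxos: No match (no 'e').

Match, Match, No match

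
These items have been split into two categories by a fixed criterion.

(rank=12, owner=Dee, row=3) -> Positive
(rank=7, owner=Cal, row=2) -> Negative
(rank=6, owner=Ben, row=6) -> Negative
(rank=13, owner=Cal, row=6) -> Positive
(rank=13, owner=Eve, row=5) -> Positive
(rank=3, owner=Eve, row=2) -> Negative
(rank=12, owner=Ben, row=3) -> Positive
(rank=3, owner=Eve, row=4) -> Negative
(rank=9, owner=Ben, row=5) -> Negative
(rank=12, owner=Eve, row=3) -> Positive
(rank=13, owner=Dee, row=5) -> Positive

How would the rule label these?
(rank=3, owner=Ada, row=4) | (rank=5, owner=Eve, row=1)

Negative, Negative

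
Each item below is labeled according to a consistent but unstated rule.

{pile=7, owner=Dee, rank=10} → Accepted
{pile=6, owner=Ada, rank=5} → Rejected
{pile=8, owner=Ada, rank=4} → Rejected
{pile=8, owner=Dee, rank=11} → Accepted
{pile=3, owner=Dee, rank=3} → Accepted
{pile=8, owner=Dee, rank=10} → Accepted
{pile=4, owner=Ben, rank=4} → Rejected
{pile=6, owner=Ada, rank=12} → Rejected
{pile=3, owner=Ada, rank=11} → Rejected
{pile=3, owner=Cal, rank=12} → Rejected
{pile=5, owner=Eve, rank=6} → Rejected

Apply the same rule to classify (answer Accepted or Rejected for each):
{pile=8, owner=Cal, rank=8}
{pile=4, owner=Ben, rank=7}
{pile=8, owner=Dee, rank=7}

Rejected, Rejected, Accepted

The rule appears to be: owner is Dee.
{pile=8, owner=Cal, rank=8} — owner is Cal, hence Rejected.
{pile=4, owner=Ben, rank=7} — owner is Ben, hence Rejected.
{pile=8, owner=Dee, rank=7} — owner is Dee, hence Accepted.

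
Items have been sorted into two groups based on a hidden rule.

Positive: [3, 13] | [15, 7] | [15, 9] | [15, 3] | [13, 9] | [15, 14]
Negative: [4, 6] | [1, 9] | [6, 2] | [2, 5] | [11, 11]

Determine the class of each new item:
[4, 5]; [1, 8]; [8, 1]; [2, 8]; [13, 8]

Negative, Negative, Negative, Negative, Positive

The simplest hypothesis consistent with all the labels is: max ≥ 13.
[4, 5]: max 5 — does not fit, so Negative. [1, 8]: max 8 — does not fit, so Negative. [8, 1]: max 8 — does not fit, so Negative. [2, 8]: max 8 — does not fit, so Negative. [13, 8]: max 13 — fits, so Positive.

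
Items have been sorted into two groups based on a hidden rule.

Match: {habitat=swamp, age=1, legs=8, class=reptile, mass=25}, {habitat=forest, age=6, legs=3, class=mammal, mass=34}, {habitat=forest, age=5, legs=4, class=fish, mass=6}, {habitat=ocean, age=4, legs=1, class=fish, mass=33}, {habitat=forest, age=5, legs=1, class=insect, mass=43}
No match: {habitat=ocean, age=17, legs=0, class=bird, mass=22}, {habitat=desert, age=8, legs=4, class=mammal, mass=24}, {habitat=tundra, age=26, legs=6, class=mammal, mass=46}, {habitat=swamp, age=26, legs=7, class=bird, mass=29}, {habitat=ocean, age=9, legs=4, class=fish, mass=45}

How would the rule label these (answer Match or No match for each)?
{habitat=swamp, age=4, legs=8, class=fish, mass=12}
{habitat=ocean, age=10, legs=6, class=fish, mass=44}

The common property of the 'Match' items is: age ≤ 6. No 'No match' item has it.
{habitat=swamp, age=4, legs=8, class=fish, mass=12}: Match (age = 4).
{habitat=ocean, age=10, legs=6, class=fish, mass=44}: No match (age = 10).

Match, No match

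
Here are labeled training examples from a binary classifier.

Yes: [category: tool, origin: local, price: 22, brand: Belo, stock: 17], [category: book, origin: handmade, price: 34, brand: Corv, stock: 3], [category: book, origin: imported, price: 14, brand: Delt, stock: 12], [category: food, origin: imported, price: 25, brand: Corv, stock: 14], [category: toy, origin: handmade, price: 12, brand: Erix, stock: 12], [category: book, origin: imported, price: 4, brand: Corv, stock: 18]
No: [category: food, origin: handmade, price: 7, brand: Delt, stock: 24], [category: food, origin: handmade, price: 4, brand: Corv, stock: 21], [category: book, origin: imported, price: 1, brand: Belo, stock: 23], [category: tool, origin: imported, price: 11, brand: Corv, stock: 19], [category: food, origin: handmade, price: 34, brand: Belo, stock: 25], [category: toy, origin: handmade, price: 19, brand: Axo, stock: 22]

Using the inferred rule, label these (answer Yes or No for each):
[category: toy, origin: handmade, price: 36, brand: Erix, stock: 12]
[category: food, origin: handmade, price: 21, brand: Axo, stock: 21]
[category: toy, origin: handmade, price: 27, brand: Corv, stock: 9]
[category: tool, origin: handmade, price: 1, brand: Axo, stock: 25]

Yes, No, Yes, No

The rule appears to be: stock ≤ 18.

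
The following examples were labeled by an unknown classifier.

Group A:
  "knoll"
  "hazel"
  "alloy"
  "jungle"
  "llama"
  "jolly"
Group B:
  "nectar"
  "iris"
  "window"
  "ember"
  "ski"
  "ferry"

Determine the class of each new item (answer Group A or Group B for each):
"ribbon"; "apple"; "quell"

Group B, Group A, Group A

The pattern is that an item is 'Group A' exactly when: contains 'l'.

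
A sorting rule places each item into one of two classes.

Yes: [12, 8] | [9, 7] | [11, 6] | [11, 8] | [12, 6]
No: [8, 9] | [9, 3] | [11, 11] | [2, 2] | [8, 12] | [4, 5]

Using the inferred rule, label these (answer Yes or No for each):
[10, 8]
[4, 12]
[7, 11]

Rule: first > second AND sum ≥ 16. This holds for each 'Yes' example and fails for each 'No' one.
[10, 8]: 10 > 8, 10+8 = 18, checks out → Yes.
[4, 12]: 4 < 12, 4+12 = 16, lacks this property → No.
[7, 11]: 7 < 11, 7+11 = 18, lacks this property → No.

Yes, No, No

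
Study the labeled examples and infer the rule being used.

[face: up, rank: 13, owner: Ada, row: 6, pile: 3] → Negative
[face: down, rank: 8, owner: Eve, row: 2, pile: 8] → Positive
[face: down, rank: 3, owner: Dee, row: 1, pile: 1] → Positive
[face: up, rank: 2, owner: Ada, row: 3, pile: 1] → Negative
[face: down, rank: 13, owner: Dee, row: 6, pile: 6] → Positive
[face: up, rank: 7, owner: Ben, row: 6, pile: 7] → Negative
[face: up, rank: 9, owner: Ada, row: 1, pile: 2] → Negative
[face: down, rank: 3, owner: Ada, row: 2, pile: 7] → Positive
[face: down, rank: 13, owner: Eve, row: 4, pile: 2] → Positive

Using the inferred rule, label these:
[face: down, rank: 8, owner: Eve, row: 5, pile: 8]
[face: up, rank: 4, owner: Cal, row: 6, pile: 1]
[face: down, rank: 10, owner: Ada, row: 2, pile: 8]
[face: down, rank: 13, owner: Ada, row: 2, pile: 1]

The classifier is using: face is down.
[face: down, rank: 8, owner: Eve, row: 5, pile: 8]: face is down, fits → Positive. [face: up, rank: 4, owner: Cal, row: 6, pile: 1]: face is up, fails this test → Negative. [face: down, rank: 10, owner: Ada, row: 2, pile: 8]: face is down, fits → Positive. [face: down, rank: 13, owner: Ada, row: 2, pile: 1]: face is down, fits → Positive.

Positive, Negative, Positive, Positive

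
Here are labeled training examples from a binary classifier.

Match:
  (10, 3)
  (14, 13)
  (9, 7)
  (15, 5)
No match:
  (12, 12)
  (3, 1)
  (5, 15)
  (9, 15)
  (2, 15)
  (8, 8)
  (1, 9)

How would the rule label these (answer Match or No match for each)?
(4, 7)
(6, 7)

A rule that fits every label: first > second AND sum ≥ 10 — true of each 'Match' example, false of each 'No match' one.

No match, No match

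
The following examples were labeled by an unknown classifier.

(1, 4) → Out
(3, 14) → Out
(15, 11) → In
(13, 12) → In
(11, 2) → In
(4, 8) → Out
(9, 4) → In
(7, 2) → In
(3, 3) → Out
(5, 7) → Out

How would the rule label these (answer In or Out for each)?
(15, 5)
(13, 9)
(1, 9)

In, In, Out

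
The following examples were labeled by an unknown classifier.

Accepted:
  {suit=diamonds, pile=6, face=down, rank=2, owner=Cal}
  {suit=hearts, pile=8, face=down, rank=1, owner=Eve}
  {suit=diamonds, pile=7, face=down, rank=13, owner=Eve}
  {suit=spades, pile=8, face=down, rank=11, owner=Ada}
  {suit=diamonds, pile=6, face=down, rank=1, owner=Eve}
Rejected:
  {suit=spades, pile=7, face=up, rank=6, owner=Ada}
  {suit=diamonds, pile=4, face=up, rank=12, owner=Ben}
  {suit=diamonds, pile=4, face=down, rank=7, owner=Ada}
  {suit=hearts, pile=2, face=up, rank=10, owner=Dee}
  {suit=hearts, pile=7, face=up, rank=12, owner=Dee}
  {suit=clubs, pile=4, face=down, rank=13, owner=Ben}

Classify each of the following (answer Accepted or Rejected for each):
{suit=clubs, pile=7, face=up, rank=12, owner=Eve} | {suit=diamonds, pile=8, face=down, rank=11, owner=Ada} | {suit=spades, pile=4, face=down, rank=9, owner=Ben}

The rule appears to be: face is down AND pile ≥ 6.

Rejected, Accepted, Rejected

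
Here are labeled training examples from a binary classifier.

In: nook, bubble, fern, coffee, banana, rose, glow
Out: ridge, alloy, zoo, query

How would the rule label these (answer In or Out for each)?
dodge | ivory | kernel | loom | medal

Out, Out, In, In, Out

The distinguishing property — even length — holds for all the 'In' cases and none of the 'Out' cases.
dodge: Out (length 5).
ivory: Out (length 5).
kernel: In (length 6).
loom: In (length 4).
medal: Out (length 5).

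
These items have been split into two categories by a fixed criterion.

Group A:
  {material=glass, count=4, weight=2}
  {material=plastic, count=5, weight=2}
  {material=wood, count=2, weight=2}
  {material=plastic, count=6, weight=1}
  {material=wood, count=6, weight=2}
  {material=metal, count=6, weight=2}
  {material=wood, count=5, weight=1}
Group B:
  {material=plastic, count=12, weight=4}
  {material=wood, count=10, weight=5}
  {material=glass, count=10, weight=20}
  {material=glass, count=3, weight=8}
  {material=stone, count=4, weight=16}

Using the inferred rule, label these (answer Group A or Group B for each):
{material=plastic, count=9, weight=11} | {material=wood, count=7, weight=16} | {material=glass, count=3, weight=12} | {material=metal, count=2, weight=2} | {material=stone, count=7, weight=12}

Group B, Group B, Group B, Group A, Group B

All 'Group A' examples share one property — weight ≤ 2 — and every 'Group B' example lacks it.
{material=plastic, count=9, weight=11}: Group B (weight = 11).
{material=wood, count=7, weight=16}: Group B (weight = 16).
{material=glass, count=3, weight=12}: Group B (weight = 12).
{material=metal, count=2, weight=2}: Group A (weight = 2).
{material=stone, count=7, weight=12}: Group B (weight = 12).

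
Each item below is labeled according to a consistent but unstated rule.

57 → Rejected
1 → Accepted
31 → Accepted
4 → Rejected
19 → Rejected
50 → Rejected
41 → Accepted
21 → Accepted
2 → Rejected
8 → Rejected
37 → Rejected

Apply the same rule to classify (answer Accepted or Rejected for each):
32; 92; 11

Rejected, Rejected, Accepted

Every 'Accepted' example satisfies: ends in digit 1. None of the 'Rejected' examples do.
32: last digit 2 — doesn't qualify, so Rejected. 92: last digit 2 — doesn't qualify, so Rejected. 11: last digit 1 — checks out, so Accepted.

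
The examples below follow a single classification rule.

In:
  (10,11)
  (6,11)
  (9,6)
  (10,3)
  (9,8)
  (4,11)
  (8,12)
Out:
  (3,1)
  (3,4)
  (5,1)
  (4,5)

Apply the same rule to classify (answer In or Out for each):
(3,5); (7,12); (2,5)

Out, In, Out

Every 'In' example satisfies: sum ≥ 13. None of the 'Out' examples do.
(3,5): 3+5 = 8, does not fit → Out.
(7,12): 7+12 = 19, checks out → In.
(2,5): 2+5 = 7, does not fit → Out.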